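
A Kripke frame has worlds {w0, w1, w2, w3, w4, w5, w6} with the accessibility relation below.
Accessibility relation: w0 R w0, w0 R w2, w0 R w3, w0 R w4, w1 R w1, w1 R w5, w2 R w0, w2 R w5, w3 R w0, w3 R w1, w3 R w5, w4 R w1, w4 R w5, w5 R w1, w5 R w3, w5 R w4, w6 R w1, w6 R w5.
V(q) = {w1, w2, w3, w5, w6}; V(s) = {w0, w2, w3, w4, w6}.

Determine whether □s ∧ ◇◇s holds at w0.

Yes

Recall that □ψ holds at a world iff ψ holds at every accessible world, and ◇ψ holds iff ψ holds at some accessible world.
At w0: □s is true, ◇◇s is true, so □s ∧ ◇◇s is true.
  At w0: □s requires s at every successor {w0, w2, w3, w4}.
    At w0: s is true.
    At w2: s is true.
    At w3: s is true.
    At w4: s is true.
  So □s is true at w0.
  At w0: ◇◇s requires ◇s at some successor in {w0, w2, w3, w4}.
    ◇s holds at w0, so ◇◇s is true at w0.
      At w0: ◇s requires s at some successor in {w0, w2, w3, w4}.
        s holds at w0, so ◇s is true at w0.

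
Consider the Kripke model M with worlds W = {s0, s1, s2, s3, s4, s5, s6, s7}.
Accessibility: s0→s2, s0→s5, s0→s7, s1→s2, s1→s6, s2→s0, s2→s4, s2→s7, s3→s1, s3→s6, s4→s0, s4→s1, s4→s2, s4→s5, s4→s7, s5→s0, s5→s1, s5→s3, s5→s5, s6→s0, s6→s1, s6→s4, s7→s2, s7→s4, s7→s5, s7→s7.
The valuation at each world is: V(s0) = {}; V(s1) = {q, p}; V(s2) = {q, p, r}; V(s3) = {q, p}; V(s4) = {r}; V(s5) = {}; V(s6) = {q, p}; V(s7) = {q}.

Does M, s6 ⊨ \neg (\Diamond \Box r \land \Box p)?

At s6: \Diamond \Box r \land \Box p is false, so \neg (\Diamond \Box r \land \Box p) is true.
  At s6: \Diamond \Box r is false, \Box p is false, so \Diamond \Box r \land \Box p is false.
    At s6: \Diamond \Box r requires \Box r at some successor in {s0, s1, s4}.
      At s0: \Box r is false.
      At s1: \Box r is false.
      At s4: \Box r is false.
    So \Diamond \Box r is false at s6.
    At s6: \Box p requires p at every successor {s0, s1, s4}.
      p fails at s0, so \Box p is false at s6.

Yes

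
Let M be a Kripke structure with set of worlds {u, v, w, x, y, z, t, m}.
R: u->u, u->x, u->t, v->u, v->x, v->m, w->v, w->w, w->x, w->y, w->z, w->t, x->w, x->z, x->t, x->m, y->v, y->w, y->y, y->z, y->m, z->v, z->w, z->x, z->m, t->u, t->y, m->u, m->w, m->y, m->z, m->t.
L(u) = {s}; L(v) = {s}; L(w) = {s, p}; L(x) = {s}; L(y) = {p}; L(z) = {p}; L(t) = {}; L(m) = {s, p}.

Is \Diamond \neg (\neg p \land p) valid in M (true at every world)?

Yes

Recall that \Diamond ψ holds at a world iff ψ holds at some accessible world.
Let φ = \Diamond \neg (\neg p \land p). Evaluate φ at each world:
  u (successors {u, x, t}): φ is true.
  v (successors {u, x, m}): φ is true.
  w (successors {v, w, x, y, z, t}): φ is true.
  x (successors {w, z, t, m}): φ is true.
  y (successors {v, w, y, z, m}): φ is true.
  z (successors {v, w, x, m}): φ is true.
  t (successors {u, y}): φ is true.
  m (successors {u, w, y, z, t}): φ is true.
For instance, at y:
  At y: \Diamond \neg (\neg p \land p) requires \neg (\neg p \land p) at some successor in {v, w, y, z, m}.
    \neg (\neg p \land p) holds at v, so \Diamond \neg (\neg p \land p) is true at y.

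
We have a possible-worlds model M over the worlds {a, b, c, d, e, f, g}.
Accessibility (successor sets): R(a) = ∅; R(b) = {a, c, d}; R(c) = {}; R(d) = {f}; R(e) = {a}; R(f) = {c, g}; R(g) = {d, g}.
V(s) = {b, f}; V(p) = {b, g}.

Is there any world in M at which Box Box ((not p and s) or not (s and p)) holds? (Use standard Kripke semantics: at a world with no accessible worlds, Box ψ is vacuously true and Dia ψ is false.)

Recall that Box ψ holds at a world iff ψ holds at every accessible world, and Dia ψ holds iff ψ holds at some accessible world.
Let φ = Box Box ((not p and s) or not (s and p)). Evaluate φ at each world:
  a (successors ∅): φ is true.
  b (successors {a, c, d}): φ is true.
  c (successors ∅): φ is true.
  d (successors {f}): φ is true.
  e (successors {a}): φ is true.
  f (successors {c, g}): φ is true.
  g (successors {d, g}): φ is true.
Detail at a (witness):
  At a: no accessible worlds, so Box Box ((not p and s) or not (s and p)) holds vacuously.

Yes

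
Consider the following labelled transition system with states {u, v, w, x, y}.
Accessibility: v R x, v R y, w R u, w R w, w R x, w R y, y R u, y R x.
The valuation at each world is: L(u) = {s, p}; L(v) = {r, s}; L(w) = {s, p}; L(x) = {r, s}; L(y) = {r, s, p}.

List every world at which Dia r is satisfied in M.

Recall that Dia ψ holds at a world iff ψ holds at some accessible world.
Let φ = Dia r. Evaluate φ at each world:
  u (successors ∅): φ is false.
  v (successors {x, y}): φ is true.
  w (successors {u, w, x, y}): φ is true.
  x (successors ∅): φ is false.
  y (successors {u, x}): φ is true.
For instance, at w:
  At w: Dia r requires r at some successor in {u, w, x, y}.
    r holds at x, so Dia r is true at w.
Satisfying worlds: {v, w, y}

v, w, y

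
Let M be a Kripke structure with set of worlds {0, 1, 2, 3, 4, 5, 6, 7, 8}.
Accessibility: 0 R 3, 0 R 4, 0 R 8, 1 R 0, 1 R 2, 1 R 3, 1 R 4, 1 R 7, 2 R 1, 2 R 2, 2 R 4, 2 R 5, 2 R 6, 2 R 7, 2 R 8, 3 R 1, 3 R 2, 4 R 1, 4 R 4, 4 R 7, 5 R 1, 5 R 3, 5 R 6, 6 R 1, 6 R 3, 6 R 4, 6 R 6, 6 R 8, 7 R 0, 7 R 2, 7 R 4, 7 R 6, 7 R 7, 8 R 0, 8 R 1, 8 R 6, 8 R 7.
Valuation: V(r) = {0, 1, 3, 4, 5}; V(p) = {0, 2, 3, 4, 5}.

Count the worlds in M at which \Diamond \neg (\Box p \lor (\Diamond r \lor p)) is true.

0

Let φ = \Diamond \neg (\Box p \lor (\Diamond r \lor p)). Evaluate φ at each world:
  0 (successors {3, 4, 8}): φ is false.
  1 (successors {0, 2, 3, 4, 7}): φ is false.
  2 (successors {1, 2, 4, 5, 6, 7, 8}): φ is false.
  3 (successors {1, 2}): φ is false.
  4 (successors {1, 4, 7}): φ is false.
  5 (successors {1, 3, 6}): φ is false.
  6 (successors {1, 3, 4, 6, 8}): φ is false.
  7 (successors {0, 2, 4, 6, 7}): φ is false.
  8 (successors {0, 1, 6, 7}): φ is false.
For instance, at 6:
  At 6: \Diamond \neg (\Box p \lor (\Diamond r \lor p)) requires \neg (\Box p \lor (\Diamond r \lor p)) at some successor in {1, 3, 4, 6, 8}.
    At 1: \neg (\Box p \lor (\Diamond r \lor p)) is false.
    At 3: \neg (\Box p \lor (\Diamond r \lor p)) is false.
    At 4: \neg (\Box p \lor (\Diamond r \lor p)) is false.
    At 6: \neg (\Box p \lor (\Diamond r \lor p)) is false.
    At 8: \neg (\Box p \lor (\Diamond r \lor p)) is false.
  So \Diamond \neg (\Box p \lor (\Diamond r \lor p)) is false at 6.
Satisfying worlds: none.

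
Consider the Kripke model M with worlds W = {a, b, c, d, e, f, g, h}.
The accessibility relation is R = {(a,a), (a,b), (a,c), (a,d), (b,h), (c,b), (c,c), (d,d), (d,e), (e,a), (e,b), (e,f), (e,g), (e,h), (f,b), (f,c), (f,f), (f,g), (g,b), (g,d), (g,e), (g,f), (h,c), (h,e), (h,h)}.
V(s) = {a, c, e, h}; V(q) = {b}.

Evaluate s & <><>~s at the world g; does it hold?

At g: s is false, <><>~s is true, so s & <><>~s is false.
  At g: <><>~s requires <>~s at some successor in {b, d, e, f}.
    <>~s holds at d, so <><>~s is true at g.
      At d: <>~s requires ~s at some successor in {d, e}.
        ~s holds at d, so <>~s is true at d.

No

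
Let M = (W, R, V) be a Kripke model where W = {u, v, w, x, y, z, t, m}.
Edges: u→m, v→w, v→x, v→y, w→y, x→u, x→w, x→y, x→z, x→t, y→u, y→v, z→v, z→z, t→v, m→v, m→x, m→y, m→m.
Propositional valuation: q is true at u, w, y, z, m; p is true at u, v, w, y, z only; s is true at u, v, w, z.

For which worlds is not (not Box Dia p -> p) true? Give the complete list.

x

Let φ = not (not Box Dia p -> p). Evaluate φ at each world:
  u (successors {m}): φ is false.
  v (successors {w, x, y}): φ is false.
  w (successors {y}): φ is false.
  x (successors {u, w, y, z, t}): φ is true.
  y (successors {u, v}): φ is false.
  z (successors {v, z}): φ is false.
  t (successors {v}): φ is false.
  m (successors {v, x, y, m}): φ is false.
For instance, at z:
  At z: not Box Dia p -> p is true, so not (not Box Dia p -> p) is false.
    At z: not Box Dia p is false, p is true, so not Box Dia p -> p is true.
      At z: Box Dia p is true, so not Box Dia p is false.
Satisfying worlds: {x}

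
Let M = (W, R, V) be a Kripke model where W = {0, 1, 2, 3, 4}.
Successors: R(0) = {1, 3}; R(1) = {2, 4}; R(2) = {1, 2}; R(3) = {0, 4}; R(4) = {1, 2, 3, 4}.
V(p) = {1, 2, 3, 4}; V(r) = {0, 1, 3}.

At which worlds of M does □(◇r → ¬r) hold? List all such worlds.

1, 2

Let φ = □(◇r → ¬r). Evaluate φ at each world:
  0 (successors {1, 3}): φ is false.
  1 (successors {2, 4}): φ is true.
  2 (successors {1, 2}): φ is true.
  3 (successors {0, 4}): φ is false.
  4 (successors {1, 2, 3, 4}): φ is false.
For instance, at 3:
  At 3: □(◇r → ¬r) requires ◇r → ¬r at every successor {0, 4}.
    ◇r → ¬r fails at 0, so □(◇r → ¬r) is false at 3.
      At 0: ◇r is true, ¬r is false, so ◇r → ¬r is false.
Satisfying worlds: {1, 2}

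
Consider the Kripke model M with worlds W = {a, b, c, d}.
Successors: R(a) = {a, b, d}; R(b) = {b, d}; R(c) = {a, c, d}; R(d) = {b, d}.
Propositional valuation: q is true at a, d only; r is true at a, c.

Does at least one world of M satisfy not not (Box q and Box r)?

No

Recall that Box ψ holds at a world iff ψ holds at every accessible world, and Dia ψ holds iff ψ holds at some accessible world.
Let φ = not not (Box q and Box r). Evaluate φ at each world:
  a (successors {a, b, d}): φ is false.
  b (successors {b, d}): φ is false.
  c (successors {a, c, d}): φ is false.
  d (successors {b, d}): φ is false.
For instance, at a:
  At a: not (Box q and Box r) is true, so not not (Box q and Box r) is false.
    At a: Box q and Box r is false, so not (Box q and Box r) is true.
      At a: Box q is false, Box r is false, so Box q and Box r is false.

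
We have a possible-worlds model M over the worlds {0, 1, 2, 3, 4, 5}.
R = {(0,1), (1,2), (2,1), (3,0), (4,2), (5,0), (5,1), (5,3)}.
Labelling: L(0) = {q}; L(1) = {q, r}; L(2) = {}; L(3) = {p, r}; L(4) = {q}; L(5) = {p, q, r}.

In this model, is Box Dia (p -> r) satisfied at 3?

Yes

At 3: Box Dia (p -> r) requires Dia (p -> r) at every successor {0}.
    At 0: Dia (p -> r) requires p -> r at some successor in {1}.
      p -> r holds at 1, so Dia (p -> r) is true at 0.
So Box Dia (p -> r) is true at 3.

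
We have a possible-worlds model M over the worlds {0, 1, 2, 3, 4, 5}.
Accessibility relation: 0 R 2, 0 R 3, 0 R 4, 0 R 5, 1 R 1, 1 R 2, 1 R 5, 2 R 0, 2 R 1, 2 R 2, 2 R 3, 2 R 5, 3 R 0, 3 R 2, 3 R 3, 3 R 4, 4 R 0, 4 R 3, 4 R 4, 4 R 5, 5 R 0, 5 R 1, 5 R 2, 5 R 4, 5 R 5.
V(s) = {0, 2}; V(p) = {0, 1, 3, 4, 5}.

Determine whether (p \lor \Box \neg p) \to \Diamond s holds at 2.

Recall that \Box ψ holds at a world iff ψ holds at every accessible world, and \Diamond ψ holds iff ψ holds at some accessible world.
At 2: p \lor \Box \neg p is false, \Diamond s is true, so (p \lor \Box \neg p) \to \Diamond s is true.
  At 2: p is false, \Box \neg p is false, so p \lor \Box \neg p is false.
    At 2: \Box \neg p requires \neg p at every successor {0, 1, 2, 3, 5}.
      \neg p fails at 0, so \Box \neg p is false at 2.
  At 2: \Diamond s requires s at some successor in {0, 1, 2, 3, 5}.
    s holds at 0, so \Diamond s is true at 2.

Yes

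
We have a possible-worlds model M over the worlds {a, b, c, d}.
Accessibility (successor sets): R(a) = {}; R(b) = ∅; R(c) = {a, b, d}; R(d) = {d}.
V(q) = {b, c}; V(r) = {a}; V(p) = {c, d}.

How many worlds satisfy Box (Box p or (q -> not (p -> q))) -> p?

2

Let φ = Box (Box p or (q -> not (p -> q))) -> p. Evaluate φ at each world:
  a (successors ∅): φ is false.
  b (successors ∅): φ is false.
  c (successors {a, b, d}): φ is true.
  d (successors {d}): φ is true.
For instance, at c:
  At c: Box (Box p or (q -> not (p -> q))) is true, p is true, so Box (Box p or (q -> not (p -> q))) -> p is true.
    At c: Box (Box p or (q -> not (p -> q))) requires Box p or (q -> not (p -> q)) at every successor {a, b, d}.
      At a: Box p or (q -> not (p -> q)) is true.
      At b: Box p or (q -> not (p -> q)) is true.
      At d: Box p or (q -> not (p -> q)) is true.
    So Box (Box p or (q -> not (p -> q))) is true at c.
Satisfying worlds: {c, d}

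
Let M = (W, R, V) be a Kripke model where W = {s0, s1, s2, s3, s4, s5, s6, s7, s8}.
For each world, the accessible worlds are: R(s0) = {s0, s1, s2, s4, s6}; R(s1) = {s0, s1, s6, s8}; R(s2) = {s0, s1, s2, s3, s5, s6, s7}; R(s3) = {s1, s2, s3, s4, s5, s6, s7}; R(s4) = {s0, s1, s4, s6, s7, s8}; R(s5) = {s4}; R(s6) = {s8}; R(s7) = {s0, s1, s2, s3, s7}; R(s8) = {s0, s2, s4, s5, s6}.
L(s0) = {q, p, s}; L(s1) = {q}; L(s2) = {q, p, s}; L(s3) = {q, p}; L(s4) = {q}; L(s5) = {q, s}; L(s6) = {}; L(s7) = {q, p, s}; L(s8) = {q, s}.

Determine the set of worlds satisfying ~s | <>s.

Let φ = ~s | <>s. Evaluate φ at each world:
  s0 (successors {s0, s1, s2, s4, s6}): φ is true.
  s1 (successors {s0, s1, s6, s8}): φ is true.
  s2 (successors {s0, s1, s2, s3, s5, s6, s7}): φ is true.
  s3 (successors {s1, s2, s3, s4, s5, s6, s7}): φ is true.
  s4 (successors {s0, s1, s4, s6, s7, s8}): φ is true.
  s5 (successors {s4}): φ is false.
  s6 (successors {s8}): φ is true.
  s7 (successors {s0, s1, s2, s3, s7}): φ is true.
  s8 (successors {s0, s2, s4, s5, s6}): φ is true.
For instance, at s8:
  At s8: ~s is false, <>s is true, so ~s | <>s is true.
    At s8: <>s requires s at some successor in {s0, s2, s4, s5, s6}.
      s holds at s0, so <>s is true at s8.
Satisfying worlds: {s0, s1, s2, s3, s4, s6, s7, s8}

s0, s1, s2, s3, s4, s6, s7, s8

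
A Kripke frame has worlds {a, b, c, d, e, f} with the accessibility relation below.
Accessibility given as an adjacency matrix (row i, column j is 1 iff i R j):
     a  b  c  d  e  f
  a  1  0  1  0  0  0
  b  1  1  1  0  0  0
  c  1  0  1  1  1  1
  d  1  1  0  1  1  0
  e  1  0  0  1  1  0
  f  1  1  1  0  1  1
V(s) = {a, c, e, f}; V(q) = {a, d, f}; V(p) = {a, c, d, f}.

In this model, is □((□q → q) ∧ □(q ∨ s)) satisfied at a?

Yes

At a: □((□q → q) ∧ □(q ∨ s)) requires (□q → q) ∧ □(q ∨ s) at every successor {a, c}.
    At a: □q → q is true, □(q ∨ s) is true, so (□q → q) ∧ □(q ∨ s) is true.
      At a: □q is false, q is true, so □q → q is true.
      At a: □(q ∨ s) requires q ∨ s at every successor {a, c}.
        At a: q ∨ s is true.
        At c: q ∨ s is true.
      So □(q ∨ s) is true at a.
    At c: □q → q is true, □(q ∨ s) is true, so (□q → q) ∧ □(q ∨ s) is true.
      At c: □q is false, q is false, so □q → q is true.
      At c: □(q ∨ s) requires q ∨ s at every successor {a, c, d, e, f}.
        At a: q ∨ s is true.
        At c: q ∨ s is true.
        At d: q ∨ s is true.
        At e: q ∨ s is true.
        At f: q ∨ s is true.
      So □(q ∨ s) is true at c.
So □((□q → q) ∧ □(q ∨ s)) is true at a.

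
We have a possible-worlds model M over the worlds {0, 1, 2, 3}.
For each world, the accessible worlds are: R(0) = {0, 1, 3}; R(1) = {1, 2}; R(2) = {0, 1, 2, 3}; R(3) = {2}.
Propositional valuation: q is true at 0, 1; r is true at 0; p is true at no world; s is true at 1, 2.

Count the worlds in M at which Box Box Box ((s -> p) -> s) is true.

Let φ = Box Box Box ((s -> p) -> s). Evaluate φ at each world:
  0 (successors {0, 1, 3}): φ is false.
  1 (successors {1, 2}): φ is false.
  2 (successors {0, 1, 2, 3}): φ is false.
  3 (successors {2}): φ is false.
For instance, at 1:
  At 1: Box Box Box ((s -> p) -> s) requires Box Box ((s -> p) -> s) at every successor {1, 2}.
    Box Box ((s -> p) -> s) fails at 1, so Box Box Box ((s -> p) -> s) is false at 1.
      At 1: Box Box ((s -> p) -> s) requires Box ((s -> p) -> s) at every successor {1, 2}.
        Box ((s -> p) -> s) fails at 2, so Box Box ((s -> p) -> s) is false at 1.
Satisfying worlds: none.

0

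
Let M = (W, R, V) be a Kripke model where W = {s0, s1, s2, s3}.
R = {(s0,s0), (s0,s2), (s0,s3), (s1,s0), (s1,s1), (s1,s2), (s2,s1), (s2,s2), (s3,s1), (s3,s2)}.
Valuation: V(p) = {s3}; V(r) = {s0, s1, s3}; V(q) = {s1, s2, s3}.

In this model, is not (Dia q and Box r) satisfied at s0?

Yes

At s0: Dia q and Box r is false, so not (Dia q and Box r) is true.
  At s0: Dia q is true, Box r is false, so Dia q and Box r is false.
    At s0: Dia q requires q at some successor in {s0, s2, s3}.
      q holds at s2, so Dia q is true at s0.
    At s0: Box r requires r at every successor {s0, s2, s3}.
      r fails at s2, so Box r is false at s0.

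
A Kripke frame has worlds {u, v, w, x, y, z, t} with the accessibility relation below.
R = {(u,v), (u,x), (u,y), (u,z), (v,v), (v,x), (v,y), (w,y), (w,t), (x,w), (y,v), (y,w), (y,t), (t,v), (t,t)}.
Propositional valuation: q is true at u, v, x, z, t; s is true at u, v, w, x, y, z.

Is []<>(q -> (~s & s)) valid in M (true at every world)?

Let φ = []<>(q -> (~s & s)). Evaluate φ at each world:
  u (successors {v, x, y, z}): φ is false.
  v (successors {v, x, y}): φ is true.
  w (successors {y, t}): φ is false.
  x (successors {w}): φ is true.
  y (successors {v, w, t}): φ is false.
  z (successors ∅): φ is true.
  t (successors {v, t}): φ is false.
Detail at u (counterexample):
  At u: []<>(q -> (~s & s)) requires <>(q -> (~s & s)) at every successor {v, x, y, z}.
    <>(q -> (~s & s)) fails at z, so []<>(q -> (~s & s)) is false at u.
      At z: no accessible worlds, so <>(q -> (~s & s)) is false.

No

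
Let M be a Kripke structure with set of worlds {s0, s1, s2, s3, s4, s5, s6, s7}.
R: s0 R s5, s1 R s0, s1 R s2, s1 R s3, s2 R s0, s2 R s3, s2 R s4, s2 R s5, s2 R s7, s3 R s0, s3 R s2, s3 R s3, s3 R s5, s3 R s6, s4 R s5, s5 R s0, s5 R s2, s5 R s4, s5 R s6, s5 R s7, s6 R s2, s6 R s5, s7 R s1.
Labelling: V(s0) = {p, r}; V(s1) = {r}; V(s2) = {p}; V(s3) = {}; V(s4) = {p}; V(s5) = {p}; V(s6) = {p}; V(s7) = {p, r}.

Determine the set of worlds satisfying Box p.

s0, s4, s5, s6

Let φ = Box p. Evaluate φ at each world:
  s0 (successors {s5}): φ is true.
  s1 (successors {s0, s2, s3}): φ is false.
  s2 (successors {s0, s3, s4, s5, s7}): φ is false.
  s3 (successors {s0, s2, s3, s5, s6}): φ is false.
  s4 (successors {s5}): φ is true.
  s5 (successors {s0, s2, s4, s6, s7}): φ is true.
  s6 (successors {s2, s5}): φ is true.
  s7 (successors {s1}): φ is false.
For instance, at s2:
  At s2: Box p requires p at every successor {s0, s3, s4, s5, s7}.
    p fails at s3, so Box p is false at s2.
Satisfying worlds: {s0, s4, s5, s6}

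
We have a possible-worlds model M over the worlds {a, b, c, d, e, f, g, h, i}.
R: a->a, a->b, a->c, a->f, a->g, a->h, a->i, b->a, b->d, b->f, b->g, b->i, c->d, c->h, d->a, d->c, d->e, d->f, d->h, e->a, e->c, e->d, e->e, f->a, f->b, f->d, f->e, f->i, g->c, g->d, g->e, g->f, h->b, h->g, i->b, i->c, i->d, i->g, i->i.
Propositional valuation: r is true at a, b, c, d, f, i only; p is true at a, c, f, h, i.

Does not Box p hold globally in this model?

Let φ = not Box p. Evaluate φ at each world:
  a (successors {a, b, c, f, g, h, i}): φ is true.
  b (successors {a, d, f, g, i}): φ is true.
  c (successors {d, h}): φ is true.
  d (successors {a, c, e, f, h}): φ is true.
  e (successors {a, c, d, e}): φ is true.
  f (successors {a, b, d, e, i}): φ is true.
  g (successors {c, d, e, f}): φ is true.
  h (successors {b, g}): φ is true.
  i (successors {b, c, d, g, i}): φ is true.
For instance, at b:
  At b: Box p is false, so not Box p is true.
    At b: Box p requires p at every successor {a, d, f, g, i}.
      p fails at d, so Box p is false at b.

Yes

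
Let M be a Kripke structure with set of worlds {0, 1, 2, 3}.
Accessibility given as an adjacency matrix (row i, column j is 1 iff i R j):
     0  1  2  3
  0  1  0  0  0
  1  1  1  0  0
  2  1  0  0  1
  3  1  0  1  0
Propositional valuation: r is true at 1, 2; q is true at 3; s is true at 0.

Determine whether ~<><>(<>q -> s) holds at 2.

No

Recall that <>ψ holds at a world iff ψ holds at some accessible world.
At 2: <><>(<>q -> s) is true, so ~<><>(<>q -> s) is false.
  At 2: <><>(<>q -> s) requires <>(<>q -> s) at some successor in {0, 3}.
    <>(<>q -> s) holds at 0, so <><>(<>q -> s) is true at 2.
      At 0: <>(<>q -> s) requires <>q -> s at some successor in {0}.
        <>q -> s holds at 0, so <>(<>q -> s) is true at 0.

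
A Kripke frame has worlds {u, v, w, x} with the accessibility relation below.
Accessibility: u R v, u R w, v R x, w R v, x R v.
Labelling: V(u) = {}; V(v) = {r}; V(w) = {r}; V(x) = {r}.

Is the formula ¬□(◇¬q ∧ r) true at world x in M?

No

At x: □(◇¬q ∧ r) is true, so ¬□(◇¬q ∧ r) is false.
  At x: □(◇¬q ∧ r) requires ◇¬q ∧ r at every successor {v}.
      At v: ◇¬q is true, r is true, so ◇¬q ∧ r is true.
  So □(◇¬q ∧ r) is true at x.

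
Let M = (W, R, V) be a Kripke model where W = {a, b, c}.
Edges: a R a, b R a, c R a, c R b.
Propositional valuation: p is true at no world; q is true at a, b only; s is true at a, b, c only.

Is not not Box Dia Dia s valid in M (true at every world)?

Let φ = not not Box Dia Dia s. Evaluate φ at each world:
  a (successors {a}): φ is true.
  b (successors {a}): φ is true.
  c (successors {a, b}): φ is true.
For instance, at a:
  At a: not Box Dia Dia s is false, so not not Box Dia Dia s is true.
    At a: Box Dia Dia s is true, so not Box Dia Dia s is false.
      At a: Box Dia Dia s requires Dia Dia s at every successor {a}.
        At a: Dia Dia s is true.
      So Box Dia Dia s is true at a.

Yes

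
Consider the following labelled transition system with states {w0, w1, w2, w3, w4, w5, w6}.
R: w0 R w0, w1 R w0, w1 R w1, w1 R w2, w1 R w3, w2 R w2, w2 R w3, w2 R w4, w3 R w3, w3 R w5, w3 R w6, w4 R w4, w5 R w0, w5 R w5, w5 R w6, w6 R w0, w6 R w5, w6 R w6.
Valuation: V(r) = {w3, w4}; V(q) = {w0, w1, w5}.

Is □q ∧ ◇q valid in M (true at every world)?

Let φ = □q ∧ ◇q. Evaluate φ at each world:
  w0 (successors {w0}): φ is true.
  w1 (successors {w0, w1, w2, w3}): φ is false.
  w2 (successors {w2, w3, w4}): φ is false.
  w3 (successors {w3, w5, w6}): φ is false.
  w4 (successors {w4}): φ is false.
  w5 (successors {w0, w5, w6}): φ is false.
  w6 (successors {w0, w5, w6}): φ is false.
Detail at w1 (counterexample):
  At w1: □q is false, ◇q is true, so □q ∧ ◇q is false.
    At w1: □q requires q at every successor {w0, w1, w2, w3}.
      q fails at w2, so □q is false at w1.
    At w1: ◇q requires q at some successor in {w0, w1, w2, w3}.
      q holds at w0, so ◇q is true at w1.

No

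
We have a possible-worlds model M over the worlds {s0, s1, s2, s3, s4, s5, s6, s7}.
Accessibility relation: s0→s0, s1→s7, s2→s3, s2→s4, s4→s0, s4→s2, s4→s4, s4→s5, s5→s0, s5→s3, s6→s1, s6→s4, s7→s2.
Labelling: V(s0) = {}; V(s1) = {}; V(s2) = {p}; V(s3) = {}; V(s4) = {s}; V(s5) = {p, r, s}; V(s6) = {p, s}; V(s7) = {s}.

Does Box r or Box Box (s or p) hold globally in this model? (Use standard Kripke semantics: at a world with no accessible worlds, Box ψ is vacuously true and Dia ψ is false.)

No

Let φ = Box r or Box Box (s or p). Evaluate φ at each world:
  s0 (successors {s0}): φ is false.
  s1 (successors {s7}): φ is true.
  s2 (successors {s3, s4}): φ is false.
  s3 (successors ∅): φ is true.
  s4 (successors {s0, s2, s4, s5}): φ is false.
  s5 (successors {s0, s3}): φ is false.
  s6 (successors {s1, s4}): φ is false.
  s7 (successors {s2}): φ is false.
Detail at s0 (counterexample):
  At s0: Box r is false, Box Box (s or p) is false, so Box r or Box Box (s or p) is false.
    At s0: Box r requires r at every successor {s0}.
      r fails at s0, so Box r is false at s0.
    At s0: Box Box (s or p) requires Box (s or p) at every successor {s0}.
      Box (s or p) fails at s0, so Box Box (s or p) is false at s0.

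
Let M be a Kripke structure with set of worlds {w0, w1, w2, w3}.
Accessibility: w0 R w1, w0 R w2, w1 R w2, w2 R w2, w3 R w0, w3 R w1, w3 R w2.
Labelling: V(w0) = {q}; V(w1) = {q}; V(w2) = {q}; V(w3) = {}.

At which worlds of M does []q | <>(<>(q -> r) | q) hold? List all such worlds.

w0, w1, w2, w3

Recall that []ψ holds at a world iff ψ holds at every accessible world, and <>ψ holds iff ψ holds at some accessible world.
Let φ = []q | <>(<>(q -> r) | q). Evaluate φ at each world:
  w0 (successors {w1, w2}): φ is true.
  w1 (successors {w2}): φ is true.
  w2 (successors {w2}): φ is true.
  w3 (successors {w0, w1, w2}): φ is true.
For instance, at w3:
  At w3: []q is true, <>(<>(q -> r) | q) is true, so []q | <>(<>(q -> r) | q) is true.
    At w3: []q requires q at every successor {w0, w1, w2}.
      At w0: q is true.
      At w1: q is true.
      At w2: q is true.
    So []q is true at w3.
    At w3: <>(<>(q -> r) | q) requires <>(q -> r) | q at some successor in {w0, w1, w2}.
      <>(q -> r) | q holds at w0, so <>(<>(q -> r) | q) is true at w3.
Satisfying worlds: {w0, w1, w2, w3}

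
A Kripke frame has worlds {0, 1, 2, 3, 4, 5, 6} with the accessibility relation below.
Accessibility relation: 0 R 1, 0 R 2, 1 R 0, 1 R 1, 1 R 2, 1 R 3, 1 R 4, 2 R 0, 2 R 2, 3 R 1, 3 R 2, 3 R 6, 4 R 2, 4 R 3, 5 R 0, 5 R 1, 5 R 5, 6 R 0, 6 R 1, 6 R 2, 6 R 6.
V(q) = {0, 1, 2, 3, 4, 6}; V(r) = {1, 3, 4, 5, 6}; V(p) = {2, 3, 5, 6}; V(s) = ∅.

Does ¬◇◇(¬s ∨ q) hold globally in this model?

No

Recall that ◇ψ holds at a world iff ψ holds at some accessible world.
Let φ = ¬◇◇(¬s ∨ q). Evaluate φ at each world:
  0 (successors {1, 2}): φ is false.
  1 (successors {0, 1, 2, 3, 4}): φ is false.
  2 (successors {0, 2}): φ is false.
  3 (successors {1, 2, 6}): φ is false.
  4 (successors {2, 3}): φ is false.
  5 (successors {0, 1, 5}): φ is false.
  6 (successors {0, 1, 2, 6}): φ is false.
Detail at 0 (counterexample):
  At 0: ◇◇(¬s ∨ q) is true, so ¬◇◇(¬s ∨ q) is false.
    At 0: ◇◇(¬s ∨ q) requires ◇(¬s ∨ q) at some successor in {1, 2}.
      ◇(¬s ∨ q) holds at 1, so ◇◇(¬s ∨ q) is true at 0.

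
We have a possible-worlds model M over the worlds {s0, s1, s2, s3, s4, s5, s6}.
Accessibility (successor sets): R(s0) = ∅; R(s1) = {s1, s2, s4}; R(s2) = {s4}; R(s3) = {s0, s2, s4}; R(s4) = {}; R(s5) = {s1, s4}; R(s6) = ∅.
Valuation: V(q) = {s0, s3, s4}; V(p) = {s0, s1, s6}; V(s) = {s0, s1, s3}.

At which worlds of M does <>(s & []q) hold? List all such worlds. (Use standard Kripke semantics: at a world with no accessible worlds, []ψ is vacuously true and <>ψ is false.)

Let φ = <>(s & []q). Evaluate φ at each world:
  s0 (successors ∅): φ is false.
  s1 (successors {s1, s2, s4}): φ is false.
  s2 (successors {s4}): φ is false.
  s3 (successors {s0, s2, s4}): φ is true.
  s4 (successors ∅): φ is false.
  s5 (successors {s1, s4}): φ is false.
  s6 (successors ∅): φ is false.
For instance, at s1:
  At s1: <>(s & []q) requires s & []q at some successor in {s1, s2, s4}.
    At s1: s & []q is false.
    At s2: s & []q is false.
    At s4: s & []q is false.
  So <>(s & []q) is false at s1.
Satisfying worlds: {s3}

s3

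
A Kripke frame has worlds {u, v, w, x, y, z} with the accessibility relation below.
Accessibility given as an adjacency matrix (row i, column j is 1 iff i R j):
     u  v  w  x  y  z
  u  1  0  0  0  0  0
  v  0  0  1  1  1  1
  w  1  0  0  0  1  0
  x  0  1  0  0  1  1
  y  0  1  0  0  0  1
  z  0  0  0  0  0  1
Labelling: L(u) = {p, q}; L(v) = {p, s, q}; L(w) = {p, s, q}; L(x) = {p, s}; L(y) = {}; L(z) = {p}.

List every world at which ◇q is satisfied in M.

u, v, w, x, y

Let φ = ◇q. Evaluate φ at each world:
  u (successors {u}): φ is true.
  v (successors {w, x, y, z}): φ is true.
  w (successors {u, y}): φ is true.
  x (successors {v, y, z}): φ is true.
  y (successors {v, z}): φ is true.
  z (successors {z}): φ is false.
For instance, at y:
  At y: ◇q requires q at some successor in {v, z}.
    q holds at v, so ◇q is true at y.
Satisfying worlds: {u, v, w, x, y}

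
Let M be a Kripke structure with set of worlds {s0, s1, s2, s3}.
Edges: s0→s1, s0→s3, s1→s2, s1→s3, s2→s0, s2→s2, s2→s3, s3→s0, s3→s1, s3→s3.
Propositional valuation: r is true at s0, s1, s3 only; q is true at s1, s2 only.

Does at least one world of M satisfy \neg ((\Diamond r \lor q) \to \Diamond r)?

No

Recall that \Diamond ψ holds at a world iff ψ holds at some accessible world.
Let φ = \neg ((\Diamond r \lor q) \to \Diamond r). Evaluate φ at each world:
  s0 (successors {s1, s3}): φ is false.
  s1 (successors {s2, s3}): φ is false.
  s2 (successors {s0, s2, s3}): φ is false.
  s3 (successors {s0, s1, s3}): φ is false.
For instance, at s2:
  At s2: (\Diamond r \lor q) \to \Diamond r is true, so \neg ((\Diamond r \lor q) \to \Diamond r) is false.
    At s2: \Diamond r \lor q is true, \Diamond r is true, so (\Diamond r \lor q) \to \Diamond r is true.
      At s2: \Diamond r is true, q is true, so \Diamond r \lor q is true.
      At s2: \Diamond r requires r at some successor in {s0, s2, s3}.
        r holds at s0, so \Diamond r is true at s2.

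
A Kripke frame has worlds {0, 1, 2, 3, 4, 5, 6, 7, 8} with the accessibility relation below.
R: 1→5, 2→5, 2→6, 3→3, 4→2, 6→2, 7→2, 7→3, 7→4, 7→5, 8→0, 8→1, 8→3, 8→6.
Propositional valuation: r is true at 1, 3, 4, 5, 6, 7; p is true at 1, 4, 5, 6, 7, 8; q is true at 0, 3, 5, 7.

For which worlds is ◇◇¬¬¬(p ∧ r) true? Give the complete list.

2, 3, 7, 8

Let φ = ◇◇¬¬¬(p ∧ r). Evaluate φ at each world:
  0 (successors ∅): φ is false.
  1 (successors {5}): φ is false.
  2 (successors {5, 6}): φ is true.
  3 (successors {3}): φ is true.
  4 (successors {2}): φ is false.
  5 (successors ∅): φ is false.
  6 (successors {2}): φ is false.
  7 (successors {2, 3, 4, 5}): φ is true.
  8 (successors {0, 1, 3, 6}): φ is true.
For instance, at 8:
  At 8: ◇◇¬¬¬(p ∧ r) requires ◇¬¬¬(p ∧ r) at some successor in {0, 1, 3, 6}.
    ◇¬¬¬(p ∧ r) holds at 3, so ◇◇¬¬¬(p ∧ r) is true at 8.
      At 3: ◇¬¬¬(p ∧ r) requires ¬¬¬(p ∧ r) at some successor in {3}.
        ¬¬¬(p ∧ r) holds at 3, so ◇¬¬¬(p ∧ r) is true at 3.
Satisfying worlds: {2, 3, 7, 8}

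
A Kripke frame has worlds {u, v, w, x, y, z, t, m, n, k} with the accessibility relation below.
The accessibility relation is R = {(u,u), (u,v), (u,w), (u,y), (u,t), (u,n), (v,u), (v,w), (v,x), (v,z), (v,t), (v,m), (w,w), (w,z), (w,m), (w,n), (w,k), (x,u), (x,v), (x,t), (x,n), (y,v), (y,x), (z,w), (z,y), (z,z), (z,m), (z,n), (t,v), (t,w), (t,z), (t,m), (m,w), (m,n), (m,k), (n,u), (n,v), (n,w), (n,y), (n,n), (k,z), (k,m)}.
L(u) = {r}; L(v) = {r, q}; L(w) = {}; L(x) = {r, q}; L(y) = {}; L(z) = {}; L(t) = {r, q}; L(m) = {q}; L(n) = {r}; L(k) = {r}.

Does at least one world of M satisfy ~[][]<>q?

Yes

Recall that []ψ holds at a world iff ψ holds at every accessible world, and <>ψ holds iff ψ holds at some accessible world.
Let φ = ~[][]<>q. Evaluate φ at each world:
  u (successors {u, v, w, y, t, n}): φ is true.
  v (successors {u, w, x, z, t, m}): φ is true.
  w (successors {w, z, m, n, k}): φ is true.
  x (successors {u, v, t, n}): φ is true.
  y (successors {v, x}): φ is true.
  z (successors {w, y, z, m, n}): φ is true.
  t (successors {v, w, z, m}): φ is true.
  m (successors {w, n, k}): φ is true.
  n (successors {u, v, w, y, n}): φ is true.
  k (successors {z, m}): φ is true.
Detail at u (witness):
  At u: [][]<>q is false, so ~[][]<>q is true.
    At u: [][]<>q requires []<>q at every successor {u, v, w, y, t, n}.
      []<>q fails at v, so [][]<>q is false at u.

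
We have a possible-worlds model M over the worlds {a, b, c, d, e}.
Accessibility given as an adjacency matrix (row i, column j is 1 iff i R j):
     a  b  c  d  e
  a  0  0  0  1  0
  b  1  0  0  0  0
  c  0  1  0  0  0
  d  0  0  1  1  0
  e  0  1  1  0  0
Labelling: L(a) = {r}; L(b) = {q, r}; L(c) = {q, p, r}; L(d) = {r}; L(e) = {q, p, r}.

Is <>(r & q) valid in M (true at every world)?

No

Let φ = <>(r & q). Evaluate φ at each world:
  a (successors {d}): φ is false.
  b (successors {a}): φ is false.
  c (successors {b}): φ is true.
  d (successors {c, d}): φ is true.
  e (successors {b, c}): φ is true.
Detail at a (counterexample):
  At a: <>(r & q) requires r & q at some successor in {d}.
    At d: r & q is false.
  So <>(r & q) is false at a.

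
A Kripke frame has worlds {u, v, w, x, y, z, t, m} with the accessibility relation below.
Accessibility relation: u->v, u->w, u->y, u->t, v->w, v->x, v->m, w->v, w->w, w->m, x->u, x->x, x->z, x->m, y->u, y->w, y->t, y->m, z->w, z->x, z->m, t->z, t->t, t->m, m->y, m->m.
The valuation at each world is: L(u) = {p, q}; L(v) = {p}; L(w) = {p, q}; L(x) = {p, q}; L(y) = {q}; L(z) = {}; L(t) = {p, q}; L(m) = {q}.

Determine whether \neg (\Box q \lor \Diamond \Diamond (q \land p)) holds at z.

No

At z: \Box q \lor \Diamond \Diamond (q \land p) is true, so \neg (\Box q \lor \Diamond \Diamond (q \land p)) is false.
  At z: \Box q is true, \Diamond \Diamond (q \land p) is true, so \Box q \lor \Diamond \Diamond (q \land p) is true.
    At z: \Box q requires q at every successor {w, x, m}.
      At w: q is true.
      At x: q is true.
      At m: q is true.
    So \Box q is true at z.
    At z: \Diamond \Diamond (q \land p) requires \Diamond (q \land p) at some successor in {w, x, m}.
      \Diamond (q \land p) holds at w, so \Diamond \Diamond (q \land p) is true at z.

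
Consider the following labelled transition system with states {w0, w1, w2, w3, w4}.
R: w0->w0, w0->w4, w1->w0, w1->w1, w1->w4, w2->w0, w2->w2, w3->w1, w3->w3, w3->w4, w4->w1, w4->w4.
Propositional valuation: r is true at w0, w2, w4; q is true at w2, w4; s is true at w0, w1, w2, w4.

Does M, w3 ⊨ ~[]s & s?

No

At w3: ~[]s is true, s is false, so ~[]s & s is false.
  At w3: []s is false, so ~[]s is true.
    At w3: []s requires s at every successor {w1, w3, w4}.
      s fails at w3, so []s is false at w3.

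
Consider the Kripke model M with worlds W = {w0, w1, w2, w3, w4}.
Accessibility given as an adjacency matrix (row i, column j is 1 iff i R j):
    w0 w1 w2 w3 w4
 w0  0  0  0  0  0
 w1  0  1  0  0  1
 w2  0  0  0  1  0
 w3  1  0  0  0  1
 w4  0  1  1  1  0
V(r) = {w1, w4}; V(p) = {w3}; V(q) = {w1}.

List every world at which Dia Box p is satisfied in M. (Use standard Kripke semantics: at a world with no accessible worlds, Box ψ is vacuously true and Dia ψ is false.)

Let φ = Dia Box p. Evaluate φ at each world:
  w0 (successors ∅): φ is false.
  w1 (successors {w1, w4}): φ is false.
  w2 (successors {w3}): φ is false.
  w3 (successors {w0, w4}): φ is true.
  w4 (successors {w1, w2, w3}): φ is true.
For instance, at w2:
  At w2: Dia Box p requires Box p at some successor in {w3}.
    At w3: Box p is false.
  So Dia Box p is false at w2.
Satisfying worlds: {w3, w4}

w3, w4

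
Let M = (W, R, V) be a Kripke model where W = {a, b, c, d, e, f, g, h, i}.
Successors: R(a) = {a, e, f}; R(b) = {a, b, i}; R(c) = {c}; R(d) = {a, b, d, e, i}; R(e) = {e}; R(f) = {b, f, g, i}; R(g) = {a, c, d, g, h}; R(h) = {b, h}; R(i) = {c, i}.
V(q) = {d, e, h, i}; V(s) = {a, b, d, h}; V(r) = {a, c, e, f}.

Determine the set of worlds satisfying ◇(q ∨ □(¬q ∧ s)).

a, b, d, e, f, g, h, i

Recall that □ψ holds at a world iff ψ holds at every accessible world, and ◇ψ holds iff ψ holds at some accessible world.
Let φ = ◇(q ∨ □(¬q ∧ s)). Evaluate φ at each world:
  a (successors {a, e, f}): φ is true.
  b (successors {a, b, i}): φ is true.
  c (successors {c}): φ is false.
  d (successors {a, b, d, e, i}): φ is true.
  e (successors {e}): φ is true.
  f (successors {b, f, g, i}): φ is true.
  g (successors {a, c, d, g, h}): φ is true.
  h (successors {b, h}): φ is true.
  i (successors {c, i}): φ is true.
For instance, at h:
  At h: ◇(q ∨ □(¬q ∧ s)) requires q ∨ □(¬q ∧ s) at some successor in {b, h}.
    q ∨ □(¬q ∧ s) holds at h, so ◇(q ∨ □(¬q ∧ s)) is true at h.
      At h: q is true, □(¬q ∧ s) is false, so q ∨ □(¬q ∧ s) is true.
Satisfying worlds: {a, b, d, e, f, g, h, i}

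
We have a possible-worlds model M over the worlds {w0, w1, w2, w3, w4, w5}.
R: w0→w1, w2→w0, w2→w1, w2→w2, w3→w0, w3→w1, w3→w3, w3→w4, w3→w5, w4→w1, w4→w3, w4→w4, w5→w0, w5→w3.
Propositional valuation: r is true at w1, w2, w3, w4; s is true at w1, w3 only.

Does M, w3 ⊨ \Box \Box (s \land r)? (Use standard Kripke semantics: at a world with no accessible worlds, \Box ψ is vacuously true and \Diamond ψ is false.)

Recall that \Box ψ holds at a world iff ψ holds at every accessible world, and \Diamond ψ holds iff ψ holds at some accessible world.
At w3: \Box \Box (s \land r) requires \Box (s \land r) at every successor {w0, w1, w3, w4, w5}.
  \Box (s \land r) fails at w3, so \Box \Box (s \land r) is false at w3.
    At w3: \Box (s \land r) requires s \land r at every successor {w0, w1, w3, w4, w5}.
      s \land r fails at w0, so \Box (s \land r) is false at w3.

No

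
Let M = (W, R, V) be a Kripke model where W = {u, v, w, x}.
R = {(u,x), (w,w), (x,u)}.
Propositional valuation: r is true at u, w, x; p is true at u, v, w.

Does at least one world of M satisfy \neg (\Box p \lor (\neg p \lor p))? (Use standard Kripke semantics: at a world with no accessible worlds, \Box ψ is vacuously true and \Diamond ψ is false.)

Recall that \Box ψ holds at a world iff ψ holds at every accessible world, and \Diamond ψ holds iff ψ holds at some accessible world.
Let φ = \neg (\Box p \lor (\neg p \lor p)). Evaluate φ at each world:
  u (successors {x}): φ is false.
  v (successors ∅): φ is false.
  w (successors {w}): φ is false.
  x (successors {u}): φ is false.
For instance, at x:
  At x: \Box p \lor (\neg p \lor p) is true, so \neg (\Box p \lor (\neg p \lor p)) is false.
    At x: \Box p is true, \neg p \lor p is true, so \Box p \lor (\neg p \lor p) is true.
      At x: \Box p requires p at every successor {u}.
        At u: p is true.
      So \Box p is true at x.

No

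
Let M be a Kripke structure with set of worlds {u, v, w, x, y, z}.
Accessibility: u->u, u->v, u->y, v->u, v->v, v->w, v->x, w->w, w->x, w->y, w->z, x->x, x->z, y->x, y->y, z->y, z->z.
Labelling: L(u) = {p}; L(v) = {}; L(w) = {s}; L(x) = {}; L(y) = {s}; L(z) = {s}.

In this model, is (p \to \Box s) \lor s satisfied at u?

No

At u: p \to \Box s is false, s is false, so (p \to \Box s) \lor s is false.
  At u: p is true, \Box s is false, so p \to \Box s is false.
    At u: \Box s requires s at every successor {u, v, y}.
      s fails at u, so \Box s is false at u.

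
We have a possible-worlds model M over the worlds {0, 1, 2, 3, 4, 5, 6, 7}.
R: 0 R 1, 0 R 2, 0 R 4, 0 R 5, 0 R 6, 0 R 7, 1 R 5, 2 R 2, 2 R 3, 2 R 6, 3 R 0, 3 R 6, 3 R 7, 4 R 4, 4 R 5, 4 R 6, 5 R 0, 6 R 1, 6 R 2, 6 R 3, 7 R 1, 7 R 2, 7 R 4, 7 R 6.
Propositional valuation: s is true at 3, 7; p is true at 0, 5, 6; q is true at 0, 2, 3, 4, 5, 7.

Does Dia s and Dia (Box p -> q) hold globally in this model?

Let φ = Dia s and Dia (Box p -> q). Evaluate φ at each world:
  0 (successors {1, 2, 4, 5, 6, 7}): φ is true.
  1 (successors {5}): φ is false.
  2 (successors {2, 3, 6}): φ is true.
  3 (successors {0, 6, 7}): φ is true.
  4 (successors {4, 5, 6}): φ is false.
  5 (successors {0}): φ is false.
  6 (successors {1, 2, 3}): φ is true.
  7 (successors {1, 2, 4, 6}): φ is false.
Detail at 1 (counterexample):
  At 1: Dia s is false, Dia (Box p -> q) is true, so Dia s and Dia (Box p -> q) is false.
    At 1: Dia s requires s at some successor in {5}.
      At 5: s is false.
    So Dia s is false at 1.
    At 1: Dia (Box p -> q) requires Box p -> q at some successor in {5}.
      Box p -> q holds at 5, so Dia (Box p -> q) is true at 1.

No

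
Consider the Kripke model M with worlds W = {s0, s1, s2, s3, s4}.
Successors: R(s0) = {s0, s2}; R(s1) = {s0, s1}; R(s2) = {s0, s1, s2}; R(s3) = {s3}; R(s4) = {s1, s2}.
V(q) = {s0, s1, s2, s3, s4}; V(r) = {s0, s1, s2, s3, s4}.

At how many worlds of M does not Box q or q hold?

Let φ = not Box q or q. Evaluate φ at each world:
  s0 (successors {s0, s2}): φ is true.
  s1 (successors {s0, s1}): φ is true.
  s2 (successors {s0, s1, s2}): φ is true.
  s3 (successors {s3}): φ is true.
  s4 (successors {s1, s2}): φ is true.
For instance, at s4:
  At s4: not Box q is false, q is true, so not Box q or q is true.
    At s4: Box q is true, so not Box q is false.
      At s4: Box q requires q at every successor {s1, s2}.
        At s1: q is true.
        At s2: q is true.
      So Box q is true at s4.
Satisfying worlds: {s0, s1, s2, s3, s4}

5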